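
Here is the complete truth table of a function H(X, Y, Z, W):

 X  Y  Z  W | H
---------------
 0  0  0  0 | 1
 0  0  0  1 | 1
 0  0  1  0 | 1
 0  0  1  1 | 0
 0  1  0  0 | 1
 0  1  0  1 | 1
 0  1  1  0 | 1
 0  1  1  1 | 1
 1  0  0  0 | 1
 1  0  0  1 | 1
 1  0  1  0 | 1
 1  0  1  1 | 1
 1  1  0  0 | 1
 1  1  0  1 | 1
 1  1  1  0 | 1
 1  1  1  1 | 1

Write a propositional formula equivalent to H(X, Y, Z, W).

Only row (0,0,1,1) gives 0. So H is 1 everywhere except there — the complement of the minterm ¬X·¬Y·Z·W.

H(X, Y, Z, W) = not (((not X and not Y) and Z) and W)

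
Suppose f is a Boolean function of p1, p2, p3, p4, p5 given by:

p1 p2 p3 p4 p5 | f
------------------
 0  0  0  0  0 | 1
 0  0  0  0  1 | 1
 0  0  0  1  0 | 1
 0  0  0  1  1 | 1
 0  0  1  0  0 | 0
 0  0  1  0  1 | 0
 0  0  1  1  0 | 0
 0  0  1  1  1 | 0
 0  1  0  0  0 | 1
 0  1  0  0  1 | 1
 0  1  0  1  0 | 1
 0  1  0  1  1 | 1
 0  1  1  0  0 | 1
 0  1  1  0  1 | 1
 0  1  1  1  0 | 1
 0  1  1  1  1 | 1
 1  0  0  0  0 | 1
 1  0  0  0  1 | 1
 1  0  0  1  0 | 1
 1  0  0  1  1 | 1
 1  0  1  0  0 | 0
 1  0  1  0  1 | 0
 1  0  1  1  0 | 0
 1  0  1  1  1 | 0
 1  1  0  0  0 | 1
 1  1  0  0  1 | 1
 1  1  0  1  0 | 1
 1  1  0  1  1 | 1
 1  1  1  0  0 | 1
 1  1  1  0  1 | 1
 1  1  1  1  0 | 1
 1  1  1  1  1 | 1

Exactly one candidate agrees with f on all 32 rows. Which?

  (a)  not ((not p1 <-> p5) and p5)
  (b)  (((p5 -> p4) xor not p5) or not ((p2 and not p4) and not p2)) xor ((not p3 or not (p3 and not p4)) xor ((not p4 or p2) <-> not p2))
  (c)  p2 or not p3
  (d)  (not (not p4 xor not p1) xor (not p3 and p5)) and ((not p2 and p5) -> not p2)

(a) disagrees with f on (0,0,0,0,1) (formula → 0, table → 1); rule it out.
(b) disagrees with f on (0,0,0,1,0) (formula → 0, table → 1); rule it out.
(d) disagrees with f on (0,0,0,0,1) (formula → 0, table → 1); rule it out.
(c) is the remaining candidate, and it agrees with f on all 32 inputs.

c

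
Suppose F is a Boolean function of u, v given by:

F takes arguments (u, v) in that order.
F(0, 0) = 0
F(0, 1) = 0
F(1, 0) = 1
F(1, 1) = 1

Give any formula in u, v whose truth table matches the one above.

F(u, v) = u

The output simply equals u.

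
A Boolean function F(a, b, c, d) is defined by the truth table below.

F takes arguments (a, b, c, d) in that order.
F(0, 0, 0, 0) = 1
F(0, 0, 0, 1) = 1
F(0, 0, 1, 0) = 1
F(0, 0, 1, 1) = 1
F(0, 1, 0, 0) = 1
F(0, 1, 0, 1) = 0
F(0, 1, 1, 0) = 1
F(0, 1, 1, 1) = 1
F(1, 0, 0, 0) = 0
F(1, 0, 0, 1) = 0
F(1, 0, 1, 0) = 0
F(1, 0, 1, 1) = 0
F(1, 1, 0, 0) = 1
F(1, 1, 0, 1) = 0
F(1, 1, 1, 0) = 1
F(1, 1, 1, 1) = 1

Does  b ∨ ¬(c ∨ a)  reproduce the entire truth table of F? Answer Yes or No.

No

Test each input against both F and the formula:
  a=0, b=0, c=0, d=0: formula gives 1, F = 1 ✓
  a=0, b=0, c=0, d=1: formula gives 1, F = 1 ✓
  a=0, b=0, c=1, d=0: formula gives 0, but F = 1 ✗
Since they disagree at (0,0,1,0), the expression is not a correct formula for F.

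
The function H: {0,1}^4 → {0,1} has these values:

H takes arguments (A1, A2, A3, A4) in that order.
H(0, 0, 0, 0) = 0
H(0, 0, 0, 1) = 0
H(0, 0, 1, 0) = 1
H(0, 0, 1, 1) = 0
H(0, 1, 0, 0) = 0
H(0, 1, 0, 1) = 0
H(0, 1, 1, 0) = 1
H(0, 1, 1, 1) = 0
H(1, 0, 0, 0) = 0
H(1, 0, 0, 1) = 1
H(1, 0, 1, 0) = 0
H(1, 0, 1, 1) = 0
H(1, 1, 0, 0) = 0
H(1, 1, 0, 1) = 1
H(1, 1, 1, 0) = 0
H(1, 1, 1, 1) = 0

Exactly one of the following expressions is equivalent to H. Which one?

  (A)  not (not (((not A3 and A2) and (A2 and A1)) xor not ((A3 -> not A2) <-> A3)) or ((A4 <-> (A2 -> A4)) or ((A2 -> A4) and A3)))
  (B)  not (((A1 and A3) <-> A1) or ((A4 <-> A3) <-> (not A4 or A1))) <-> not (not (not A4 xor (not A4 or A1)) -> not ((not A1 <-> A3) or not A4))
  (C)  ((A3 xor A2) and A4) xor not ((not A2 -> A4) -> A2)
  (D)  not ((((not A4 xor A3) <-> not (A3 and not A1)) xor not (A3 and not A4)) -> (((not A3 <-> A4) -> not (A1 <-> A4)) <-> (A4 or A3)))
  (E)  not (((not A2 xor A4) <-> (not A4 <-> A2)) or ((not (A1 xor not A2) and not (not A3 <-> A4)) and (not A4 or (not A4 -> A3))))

D

(A) fails at (0,0,0,0): the formula yields 1, H is 0.
(B) fails at (0,0,0,1): the formula yields 1, H is 0.
(C) fails at (0,0,0,1): the formula yields 1, H is 0.
(E) fails at (0,0,0,0): the formula yields 1, H is 0.
Only (D) survives; checking it on all 16 rows confirms it matches H.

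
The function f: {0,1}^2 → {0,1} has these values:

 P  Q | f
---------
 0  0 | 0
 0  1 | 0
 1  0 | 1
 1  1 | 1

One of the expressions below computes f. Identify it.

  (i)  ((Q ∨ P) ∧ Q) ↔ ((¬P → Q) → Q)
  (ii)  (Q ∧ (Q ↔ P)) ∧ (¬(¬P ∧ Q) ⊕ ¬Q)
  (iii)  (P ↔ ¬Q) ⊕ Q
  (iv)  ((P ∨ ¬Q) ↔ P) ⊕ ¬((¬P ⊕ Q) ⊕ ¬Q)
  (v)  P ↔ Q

(i): at (0,1) it gives 1, but f = 0 — eliminated.
(ii): at (1,0) it gives 0, but f = 1 — eliminated.
(iv): at (0,0) it gives 1, but f = 0 — eliminated.
(v): at (0,0) it gives 1, but f = 0 — eliminated.
That leaves (iii). Evaluating it on every row reproduces the table of f exactly.

iii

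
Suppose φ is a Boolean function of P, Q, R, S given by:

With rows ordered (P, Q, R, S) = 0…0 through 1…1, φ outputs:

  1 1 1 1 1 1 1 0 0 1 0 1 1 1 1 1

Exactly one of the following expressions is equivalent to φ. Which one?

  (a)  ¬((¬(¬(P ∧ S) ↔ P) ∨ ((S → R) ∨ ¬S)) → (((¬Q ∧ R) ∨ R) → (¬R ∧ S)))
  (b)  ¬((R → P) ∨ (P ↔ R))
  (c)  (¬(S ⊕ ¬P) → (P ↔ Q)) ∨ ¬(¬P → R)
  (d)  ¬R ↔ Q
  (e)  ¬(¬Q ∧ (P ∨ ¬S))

c

(a): at (0,0,0,0) it gives 0, but φ = 1 — eliminated.
(b): at (0,0,0,0) it gives 0, but φ = 1 — eliminated.
(d): at (0,0,0,0) it gives 0, but φ = 1 — eliminated.
(e): at (0,0,0,0) it gives 0, but φ = 1 — eliminated.
(c) is the remaining candidate, and it agrees with φ on all 16 inputs.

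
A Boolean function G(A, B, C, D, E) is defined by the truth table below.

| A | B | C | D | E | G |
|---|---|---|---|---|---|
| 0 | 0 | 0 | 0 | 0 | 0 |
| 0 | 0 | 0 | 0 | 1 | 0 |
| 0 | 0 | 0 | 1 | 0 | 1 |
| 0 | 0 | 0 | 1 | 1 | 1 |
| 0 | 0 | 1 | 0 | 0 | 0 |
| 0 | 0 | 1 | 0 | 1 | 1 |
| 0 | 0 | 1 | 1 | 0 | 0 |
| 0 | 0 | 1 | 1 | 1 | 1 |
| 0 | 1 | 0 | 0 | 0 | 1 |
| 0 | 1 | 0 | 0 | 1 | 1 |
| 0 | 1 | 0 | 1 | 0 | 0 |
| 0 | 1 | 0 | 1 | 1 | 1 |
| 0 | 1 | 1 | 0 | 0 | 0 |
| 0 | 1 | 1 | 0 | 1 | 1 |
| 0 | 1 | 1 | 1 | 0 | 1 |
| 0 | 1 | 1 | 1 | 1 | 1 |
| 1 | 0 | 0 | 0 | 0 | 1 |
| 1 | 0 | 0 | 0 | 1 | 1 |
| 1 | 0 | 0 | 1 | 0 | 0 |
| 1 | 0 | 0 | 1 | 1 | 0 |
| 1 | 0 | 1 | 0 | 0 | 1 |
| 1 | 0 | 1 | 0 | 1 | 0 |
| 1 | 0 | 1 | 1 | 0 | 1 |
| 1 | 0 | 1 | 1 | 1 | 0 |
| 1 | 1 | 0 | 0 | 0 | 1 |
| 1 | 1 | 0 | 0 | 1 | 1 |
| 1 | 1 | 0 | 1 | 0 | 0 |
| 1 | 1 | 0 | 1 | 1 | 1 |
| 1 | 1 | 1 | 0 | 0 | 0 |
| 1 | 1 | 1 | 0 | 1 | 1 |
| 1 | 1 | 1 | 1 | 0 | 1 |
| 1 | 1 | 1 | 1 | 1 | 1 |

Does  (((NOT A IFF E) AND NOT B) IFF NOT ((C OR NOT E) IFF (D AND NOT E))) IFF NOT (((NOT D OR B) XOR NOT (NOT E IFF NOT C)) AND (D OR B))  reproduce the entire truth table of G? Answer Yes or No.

Yes

Evaluate (((NOT A IFF E) AND NOT B) IFF NOT ((C OR NOT E) IFF (D AND NOT E))) IFF NOT (((NOT D OR B) XOR NOT (NOT E IFF NOT C)) AND (D OR B)) on each row and compare to G:
  A=0, B=0, C=0, D=0, E=0: formula gives 0, G = 0 ✓
  A=0, B=0, C=0, D=0, E=1: formula gives 0, G = 0 ✓
  A=0, B=0, C=0, D=1, E=0: formula gives 1, G = 1 ✓
  A=0, B=0, C=0, D=1, E=1: formula gives 1, G = 1 ✓
  … (the remaining 28 rows also agree.)
Every row agrees, so the formula is equivalent.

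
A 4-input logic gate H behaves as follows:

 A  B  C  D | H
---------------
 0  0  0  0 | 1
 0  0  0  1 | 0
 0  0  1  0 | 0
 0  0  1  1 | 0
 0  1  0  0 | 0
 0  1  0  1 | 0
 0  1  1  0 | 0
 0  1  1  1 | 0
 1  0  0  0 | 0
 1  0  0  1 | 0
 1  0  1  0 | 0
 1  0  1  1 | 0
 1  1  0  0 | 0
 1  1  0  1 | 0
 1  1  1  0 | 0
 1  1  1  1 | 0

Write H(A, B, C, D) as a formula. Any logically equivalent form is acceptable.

H(A, B, C, D) = ((not A and not B) and not C) and not D

Only row (0,0,0,0) gives 1. That row's minterm ¬A·¬B·¬C·¬D is H directly.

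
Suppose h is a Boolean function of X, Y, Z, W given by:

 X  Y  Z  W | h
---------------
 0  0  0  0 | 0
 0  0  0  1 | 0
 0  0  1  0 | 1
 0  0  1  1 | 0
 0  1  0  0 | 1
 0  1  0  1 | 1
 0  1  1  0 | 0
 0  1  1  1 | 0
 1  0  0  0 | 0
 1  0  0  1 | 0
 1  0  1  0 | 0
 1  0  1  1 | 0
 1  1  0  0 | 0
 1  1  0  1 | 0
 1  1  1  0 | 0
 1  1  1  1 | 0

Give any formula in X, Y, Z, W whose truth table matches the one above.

h=1 on 3 inputs: (0,0,1,0), (0,1,0,0), (0,1,0,1). Reading each as a conjunction of literals (¬X·¬Y·Z·¬W, ¬X·Y·¬Z·¬W, ¬X·Y·¬Z·W) and taking the OR gives the canonical DNF.

h(X, Y, Z, W) = ((((¬X ∧ ¬Y) ∧ Z) ∧ ¬W) ∨ (((¬X ∧ Y) ∧ ¬Z) ∧ ¬W)) ∨ (((¬X ∧ Y) ∧ ¬Z) ∧ W)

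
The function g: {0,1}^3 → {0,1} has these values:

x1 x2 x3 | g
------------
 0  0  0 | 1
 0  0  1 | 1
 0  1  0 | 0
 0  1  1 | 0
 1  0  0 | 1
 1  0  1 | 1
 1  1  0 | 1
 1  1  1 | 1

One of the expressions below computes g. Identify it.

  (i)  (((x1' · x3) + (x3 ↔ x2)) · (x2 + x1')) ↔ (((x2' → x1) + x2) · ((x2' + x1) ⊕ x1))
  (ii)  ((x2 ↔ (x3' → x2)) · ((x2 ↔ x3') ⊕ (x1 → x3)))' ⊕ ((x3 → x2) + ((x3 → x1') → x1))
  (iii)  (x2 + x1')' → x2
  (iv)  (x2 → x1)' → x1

iv

(i): at (0,0,0) it gives 0, but g = 1 — eliminated.
(ii): at (0,1,1) it gives 1, but g = 0 — eliminated.
(iii): at (0,1,0) it gives 1, but g = 0 — eliminated.
(iv) is the remaining candidate, and it agrees with g on all 8 inputs.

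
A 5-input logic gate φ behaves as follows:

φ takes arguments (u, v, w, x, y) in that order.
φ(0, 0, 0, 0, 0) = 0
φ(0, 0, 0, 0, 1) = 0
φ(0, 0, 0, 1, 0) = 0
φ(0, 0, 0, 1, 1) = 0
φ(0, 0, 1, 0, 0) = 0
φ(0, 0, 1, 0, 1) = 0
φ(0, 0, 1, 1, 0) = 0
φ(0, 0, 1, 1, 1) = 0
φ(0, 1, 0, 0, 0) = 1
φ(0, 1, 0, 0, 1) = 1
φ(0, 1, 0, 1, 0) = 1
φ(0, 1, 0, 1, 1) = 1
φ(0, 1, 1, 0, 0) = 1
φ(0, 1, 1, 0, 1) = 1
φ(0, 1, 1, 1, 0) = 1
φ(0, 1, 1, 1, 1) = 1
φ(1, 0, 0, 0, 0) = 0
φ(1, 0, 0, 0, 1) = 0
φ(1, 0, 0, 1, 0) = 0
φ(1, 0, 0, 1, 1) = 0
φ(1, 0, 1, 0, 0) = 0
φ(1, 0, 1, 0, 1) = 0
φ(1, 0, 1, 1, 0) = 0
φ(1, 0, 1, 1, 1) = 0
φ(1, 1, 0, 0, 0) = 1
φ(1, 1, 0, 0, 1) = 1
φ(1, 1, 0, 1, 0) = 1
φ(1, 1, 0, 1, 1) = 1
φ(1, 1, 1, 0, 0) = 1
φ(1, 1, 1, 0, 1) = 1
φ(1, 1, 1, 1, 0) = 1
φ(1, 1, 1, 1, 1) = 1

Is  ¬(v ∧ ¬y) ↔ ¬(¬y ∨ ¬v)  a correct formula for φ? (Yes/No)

Evaluate ¬(v ∧ ¬y) ↔ ¬(¬y ∨ ¬v) on each row and compare to φ:
  u=0, v=0, w=0, x=0, y=0: formula gives 0, φ = 0 ✓
  u=0, v=0, w=0, x=0, y=1: formula gives 0, φ = 0 ✓
  u=0, v=0, w=0, x=1, y=0: formula gives 0, φ = 0 ✓
  u=0, v=0, w=0, x=1, y=1: formula gives 0, φ = 0 ✓
  … (the remaining 28 rows also agree.)
All 32 rows match — the expression computes φ exactly.

Yes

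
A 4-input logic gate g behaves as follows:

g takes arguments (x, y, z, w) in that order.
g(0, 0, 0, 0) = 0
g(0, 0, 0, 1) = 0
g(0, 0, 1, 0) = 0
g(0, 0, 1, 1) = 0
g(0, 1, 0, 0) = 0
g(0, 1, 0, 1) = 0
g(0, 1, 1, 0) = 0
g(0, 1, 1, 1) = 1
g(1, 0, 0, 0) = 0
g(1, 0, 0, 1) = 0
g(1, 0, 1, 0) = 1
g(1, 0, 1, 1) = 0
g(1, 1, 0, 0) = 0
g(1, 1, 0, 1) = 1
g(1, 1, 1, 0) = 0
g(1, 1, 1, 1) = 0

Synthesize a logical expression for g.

g(x, y, z, w) = ((((NOT x AND y) AND z) AND w) OR (((x AND NOT y) AND z) AND NOT w)) OR (((x AND y) AND NOT z) AND w)

Collect the rows where g=1 — (0,1,1,1), (1,0,1,0), (1,1,0,1) — and write one minterm per row: ¬x·y·z·w, x·¬y·z·¬w, x·y·¬z·w. Their union (logical OR) reproduces the table exactly.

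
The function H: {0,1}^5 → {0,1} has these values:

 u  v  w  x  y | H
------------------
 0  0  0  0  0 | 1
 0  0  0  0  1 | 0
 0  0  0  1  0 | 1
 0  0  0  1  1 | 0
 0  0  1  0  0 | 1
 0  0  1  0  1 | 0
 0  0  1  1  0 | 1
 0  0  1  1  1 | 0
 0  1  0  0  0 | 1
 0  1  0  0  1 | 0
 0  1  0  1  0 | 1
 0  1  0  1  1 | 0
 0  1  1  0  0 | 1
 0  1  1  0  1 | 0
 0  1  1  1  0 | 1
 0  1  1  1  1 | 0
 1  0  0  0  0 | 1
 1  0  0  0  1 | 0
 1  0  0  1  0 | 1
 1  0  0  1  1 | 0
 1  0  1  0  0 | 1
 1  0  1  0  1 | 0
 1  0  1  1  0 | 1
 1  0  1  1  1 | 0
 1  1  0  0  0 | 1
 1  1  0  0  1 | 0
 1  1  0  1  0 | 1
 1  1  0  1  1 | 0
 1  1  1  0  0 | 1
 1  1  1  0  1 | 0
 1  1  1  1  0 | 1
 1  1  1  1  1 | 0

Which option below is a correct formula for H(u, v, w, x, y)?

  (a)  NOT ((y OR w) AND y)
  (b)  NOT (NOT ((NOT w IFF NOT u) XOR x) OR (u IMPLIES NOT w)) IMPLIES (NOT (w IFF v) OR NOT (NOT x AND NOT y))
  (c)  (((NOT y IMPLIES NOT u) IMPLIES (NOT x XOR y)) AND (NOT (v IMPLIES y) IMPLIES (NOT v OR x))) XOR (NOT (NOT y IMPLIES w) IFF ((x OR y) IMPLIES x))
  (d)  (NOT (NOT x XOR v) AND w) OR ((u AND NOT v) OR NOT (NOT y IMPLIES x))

(b) disagrees with H on (0,0,0,0,1) (formula → 1, table → 0); rule it out.
(c) disagrees with H on (0,0,0,0,0) (formula → 0, table → 1); rule it out.
(d) disagrees with H on (0,0,0,1,0) (formula → 0, table → 1); rule it out.
That leaves (a). Evaluating it on every row reproduces the table of H exactly.

a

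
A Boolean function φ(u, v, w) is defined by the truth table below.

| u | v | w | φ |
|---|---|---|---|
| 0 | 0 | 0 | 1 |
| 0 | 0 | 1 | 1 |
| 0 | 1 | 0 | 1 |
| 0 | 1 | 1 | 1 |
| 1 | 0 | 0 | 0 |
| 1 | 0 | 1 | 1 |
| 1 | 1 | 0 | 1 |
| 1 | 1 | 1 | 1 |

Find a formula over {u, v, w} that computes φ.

φ(u, v, w) = ~((u & ~v) & ~w)

φ is 0 on exactly one input, (1,0,0), whose minterm is u·¬v·¬w. So φ is the negation of that single conjunction.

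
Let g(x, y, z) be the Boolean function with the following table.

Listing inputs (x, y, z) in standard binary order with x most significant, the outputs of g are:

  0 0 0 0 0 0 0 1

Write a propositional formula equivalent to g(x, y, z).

g(x, y, z) = (x and y) and z

The output is 1 only when every input is 1 — the AND of all inputs.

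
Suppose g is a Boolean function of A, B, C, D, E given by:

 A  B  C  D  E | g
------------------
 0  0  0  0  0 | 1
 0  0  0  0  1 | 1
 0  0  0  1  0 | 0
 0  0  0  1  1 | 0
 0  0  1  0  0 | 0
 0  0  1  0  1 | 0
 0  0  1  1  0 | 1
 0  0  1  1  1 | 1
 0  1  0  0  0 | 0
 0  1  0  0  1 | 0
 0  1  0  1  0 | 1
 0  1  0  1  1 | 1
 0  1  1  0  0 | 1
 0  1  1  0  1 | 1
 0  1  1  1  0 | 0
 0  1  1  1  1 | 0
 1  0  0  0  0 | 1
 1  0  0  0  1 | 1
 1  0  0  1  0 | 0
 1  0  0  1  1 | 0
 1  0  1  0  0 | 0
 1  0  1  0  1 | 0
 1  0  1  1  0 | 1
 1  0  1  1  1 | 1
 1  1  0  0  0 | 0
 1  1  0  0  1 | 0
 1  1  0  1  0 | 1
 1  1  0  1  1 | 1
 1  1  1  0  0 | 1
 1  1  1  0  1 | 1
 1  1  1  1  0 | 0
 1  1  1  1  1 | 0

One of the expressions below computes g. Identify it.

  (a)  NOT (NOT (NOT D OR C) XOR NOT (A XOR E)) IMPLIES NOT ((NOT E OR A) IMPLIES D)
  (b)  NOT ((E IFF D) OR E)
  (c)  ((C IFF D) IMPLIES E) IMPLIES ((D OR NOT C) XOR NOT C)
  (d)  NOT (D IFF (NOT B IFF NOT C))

d

(a) fails at (0,0,0,0,1): the formula yields 0, g is 1.
(b) fails at (0,0,0,0,0): the formula yields 0, g is 1.
(c) fails at (0,0,0,0,1): the formula yields 0, g is 1.
Only (d) survives; checking it on all 32 rows confirms it matches g.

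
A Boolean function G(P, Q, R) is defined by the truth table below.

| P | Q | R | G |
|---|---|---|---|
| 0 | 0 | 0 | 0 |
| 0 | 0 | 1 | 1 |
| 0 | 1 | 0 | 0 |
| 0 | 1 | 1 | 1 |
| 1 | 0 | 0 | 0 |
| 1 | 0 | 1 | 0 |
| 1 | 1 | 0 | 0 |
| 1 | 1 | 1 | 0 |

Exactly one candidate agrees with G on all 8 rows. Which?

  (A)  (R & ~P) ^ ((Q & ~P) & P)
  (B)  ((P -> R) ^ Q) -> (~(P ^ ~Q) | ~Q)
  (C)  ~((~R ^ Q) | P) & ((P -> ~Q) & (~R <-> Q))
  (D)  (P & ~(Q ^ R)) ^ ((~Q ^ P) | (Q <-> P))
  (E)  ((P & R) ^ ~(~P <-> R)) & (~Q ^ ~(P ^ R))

(B) disagrees with G on (0,0,0) (formula → 1, table → 0); rule it out.
(C) disagrees with G on (0,1,0) (formula → 1, table → 0); rule it out.
(D) disagrees with G on (0,0,0) (formula → 1, table → 0); rule it out.
(E) disagrees with G on (0,0,1) (formula → 0, table → 1); rule it out.
Only (A) survives; checking it on all 8 rows confirms it matches G.

A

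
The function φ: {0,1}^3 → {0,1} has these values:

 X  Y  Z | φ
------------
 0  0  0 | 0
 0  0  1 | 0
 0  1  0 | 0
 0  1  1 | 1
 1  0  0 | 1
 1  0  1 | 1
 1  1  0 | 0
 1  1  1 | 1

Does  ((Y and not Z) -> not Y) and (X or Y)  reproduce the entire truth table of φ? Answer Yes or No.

Evaluate ((Y and not Z) -> not Y) and (X or Y) on each row and compare to φ:
  X=0, Y=0, Z=0: formula gives 0, φ = 0 ✓
  X=0, Y=0, Z=1: formula gives 0, φ = 0 ✓
  X=0, Y=1, Z=0: formula gives 0, φ = 0 ✓
  X=0, Y=1, Z=1: formula gives 1, φ = 1 ✓
  X=1, Y=0, Z=0: formula gives 1, φ = 1 ✓
  …and likewise for the remaining 3 rows.
Every row agrees, so the formula is equivalent.

Yes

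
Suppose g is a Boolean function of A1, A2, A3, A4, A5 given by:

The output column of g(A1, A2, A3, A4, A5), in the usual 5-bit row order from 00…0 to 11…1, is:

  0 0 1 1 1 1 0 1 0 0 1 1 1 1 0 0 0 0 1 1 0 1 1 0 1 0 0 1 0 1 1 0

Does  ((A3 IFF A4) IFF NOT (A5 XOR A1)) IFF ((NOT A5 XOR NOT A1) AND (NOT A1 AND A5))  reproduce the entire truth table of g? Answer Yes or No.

No

Check the formula against g row by row:
  A1=0, A2=0, A3=0, A4=0, A5=0: formula gives 0, g = 0 ✓
  A1=0, A2=0, A3=0, A4=0, A5=1: formula gives 0, g = 0 ✓
  A1=0, A2=0, A3=0, A4=1, A5=0: formula gives 1, g = 1 ✓
  A1=0, A2=0, A3=0, A4=1, A5=1: formula gives 1, g = 1 ✓
  …
  A1=0, A2=0, A3=1, A4=1, A5=1: formula gives 0, but g = 1 ✗
A single disagreement suffices: at (0,0,1,1,1) they differ, so the formula does not compute g.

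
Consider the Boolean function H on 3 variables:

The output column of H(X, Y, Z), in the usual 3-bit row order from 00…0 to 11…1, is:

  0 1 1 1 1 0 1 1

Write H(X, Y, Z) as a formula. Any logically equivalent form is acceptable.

H(X, Y, Z) = NOT (((NOT X AND NOT Y) AND NOT Z) OR ((X AND NOT Y) AND Z))

There are just 2 zero rows: (0,0,0), (1,0,1). Their minterms are ¬X·¬Y·¬Z, X·¬Y·Z; the OR of those covers precisely the 0-outputs, and negating it yields H.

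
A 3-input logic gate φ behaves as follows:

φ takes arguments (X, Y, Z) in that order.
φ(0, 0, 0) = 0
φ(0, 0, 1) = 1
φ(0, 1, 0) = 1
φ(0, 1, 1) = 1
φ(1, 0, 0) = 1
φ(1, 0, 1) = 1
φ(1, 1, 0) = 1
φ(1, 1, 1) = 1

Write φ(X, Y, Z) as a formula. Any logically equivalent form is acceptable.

φ(X, Y, Z) = (X + Y) + Z

The output is 1 whenever at least one input is 1 — the OR of all inputs.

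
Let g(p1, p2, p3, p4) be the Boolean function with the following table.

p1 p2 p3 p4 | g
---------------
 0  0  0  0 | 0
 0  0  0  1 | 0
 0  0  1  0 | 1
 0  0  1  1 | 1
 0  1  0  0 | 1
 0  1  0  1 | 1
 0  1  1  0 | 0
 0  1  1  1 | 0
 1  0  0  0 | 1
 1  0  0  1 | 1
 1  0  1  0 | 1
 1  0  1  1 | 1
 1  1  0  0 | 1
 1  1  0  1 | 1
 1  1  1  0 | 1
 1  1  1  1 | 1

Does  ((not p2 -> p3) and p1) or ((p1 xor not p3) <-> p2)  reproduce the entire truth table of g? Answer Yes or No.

Test each input against both g and the formula:
  p1=0, p2=0, p3=0, p4=0: formula gives 0, g = 0 ✓
  p1=0, p2=0, p3=0, p4=1: formula gives 0, g = 0 ✓
  p1=0, p2=0, p3=1, p4=0: formula gives 1, g = 1 ✓
  p1=0, p2=0, p3=1, p4=1: formula gives 1, g = 1 ✓
  …and likewise for the remaining 12 rows.
All 16 rows match — the expression computes g exactly.

Yes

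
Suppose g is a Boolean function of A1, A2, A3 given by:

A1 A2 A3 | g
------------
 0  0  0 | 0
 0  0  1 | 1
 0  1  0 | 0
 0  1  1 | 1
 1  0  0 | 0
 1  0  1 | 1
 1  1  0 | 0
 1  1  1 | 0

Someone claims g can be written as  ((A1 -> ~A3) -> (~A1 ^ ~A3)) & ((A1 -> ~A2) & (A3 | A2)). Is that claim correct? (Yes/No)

Yes

Evaluate ((A1 -> ~A3) -> (~A1 ^ ~A3)) & ((A1 -> ~A2) & (A3 | A2)) on each row and compare to g:
  A1=0, A2=0, A3=0: formula gives 0, g = 0 ✓
  A1=0, A2=0, A3=1: formula gives 1, g = 1 ✓
  A1=0, A2=1, A3=0: formula gives 0, g = 0 ✓
  A1=0, A2=1, A3=1: formula gives 1, g = 1 ✓
  A1=1, A2=0, A3=0: formula gives 0, g = 0 ✓
  … (the remaining 3 rows also agree.)
Every row agrees, so the formula is equivalent.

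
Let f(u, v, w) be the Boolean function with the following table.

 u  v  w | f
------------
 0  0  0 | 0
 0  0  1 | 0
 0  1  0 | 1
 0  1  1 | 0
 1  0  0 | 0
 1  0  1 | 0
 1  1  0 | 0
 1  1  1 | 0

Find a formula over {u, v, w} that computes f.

f(u, v, w) = (u' · v) · w'

Only row (0,1,0) gives 1. That row's minterm ¬u·v·¬w is f directly.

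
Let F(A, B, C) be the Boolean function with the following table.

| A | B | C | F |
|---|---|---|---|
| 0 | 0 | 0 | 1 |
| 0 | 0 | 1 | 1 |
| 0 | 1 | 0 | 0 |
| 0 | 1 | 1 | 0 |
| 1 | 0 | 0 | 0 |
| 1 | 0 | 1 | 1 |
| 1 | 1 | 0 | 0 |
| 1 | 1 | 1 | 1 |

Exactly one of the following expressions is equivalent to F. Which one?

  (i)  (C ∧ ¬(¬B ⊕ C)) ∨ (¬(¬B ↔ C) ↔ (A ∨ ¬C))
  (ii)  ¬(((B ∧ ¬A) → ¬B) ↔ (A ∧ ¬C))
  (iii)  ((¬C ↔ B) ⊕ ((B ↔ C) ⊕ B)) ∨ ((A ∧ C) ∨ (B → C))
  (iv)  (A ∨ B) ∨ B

ii

(i) disagrees with F on (1,0,0) (formula → 1, table → 0); rule it out.
(iii) disagrees with F on (0,1,1) (formula → 1, table → 0); rule it out.
(iv) disagrees with F on (0,0,0) (formula → 0, table → 1); rule it out.
That leaves (ii). Evaluating it on every row reproduces the table of F exactly.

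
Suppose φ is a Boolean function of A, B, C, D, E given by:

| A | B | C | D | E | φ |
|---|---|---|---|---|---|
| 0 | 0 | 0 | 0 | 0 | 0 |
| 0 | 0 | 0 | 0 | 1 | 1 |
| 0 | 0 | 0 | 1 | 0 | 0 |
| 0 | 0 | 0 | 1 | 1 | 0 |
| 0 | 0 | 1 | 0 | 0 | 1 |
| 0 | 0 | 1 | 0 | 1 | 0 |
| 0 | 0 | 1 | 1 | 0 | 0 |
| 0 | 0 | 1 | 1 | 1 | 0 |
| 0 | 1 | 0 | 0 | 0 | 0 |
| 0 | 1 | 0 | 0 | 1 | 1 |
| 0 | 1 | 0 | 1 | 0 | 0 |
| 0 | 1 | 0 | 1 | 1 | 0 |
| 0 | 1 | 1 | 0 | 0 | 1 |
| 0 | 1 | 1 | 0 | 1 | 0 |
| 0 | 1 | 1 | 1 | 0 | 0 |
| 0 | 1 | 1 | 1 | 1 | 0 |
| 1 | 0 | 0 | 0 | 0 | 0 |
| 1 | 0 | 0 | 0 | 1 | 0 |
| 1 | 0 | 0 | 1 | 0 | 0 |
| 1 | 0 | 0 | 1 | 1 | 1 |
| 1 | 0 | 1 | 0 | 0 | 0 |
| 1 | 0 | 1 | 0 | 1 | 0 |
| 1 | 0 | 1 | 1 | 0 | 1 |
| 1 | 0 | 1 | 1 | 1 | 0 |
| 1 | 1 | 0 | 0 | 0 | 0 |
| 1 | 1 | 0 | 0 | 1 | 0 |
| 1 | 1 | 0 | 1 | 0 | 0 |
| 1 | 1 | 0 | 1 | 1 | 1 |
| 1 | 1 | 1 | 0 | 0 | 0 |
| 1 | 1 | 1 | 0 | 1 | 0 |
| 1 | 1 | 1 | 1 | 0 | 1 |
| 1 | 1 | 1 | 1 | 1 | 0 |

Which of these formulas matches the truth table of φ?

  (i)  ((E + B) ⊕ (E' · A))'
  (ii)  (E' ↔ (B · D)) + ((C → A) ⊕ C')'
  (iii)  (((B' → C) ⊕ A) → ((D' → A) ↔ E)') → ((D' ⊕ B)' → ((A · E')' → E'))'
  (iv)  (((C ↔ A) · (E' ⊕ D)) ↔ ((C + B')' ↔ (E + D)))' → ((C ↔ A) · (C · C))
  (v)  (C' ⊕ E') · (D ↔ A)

v

(i) fails at (0,0,0,0,0): the formula yields 1, φ is 0.
(ii) fails at (0,0,0,0,0): the formula yields 1, φ is 0.
(iii) fails at (0,0,0,0,1): the formula yields 0, φ is 1.
(iv) fails at (0,0,0,0,0): the formula yields 1, φ is 0.
Only (v) survives; checking it on all 32 rows confirms it matches φ.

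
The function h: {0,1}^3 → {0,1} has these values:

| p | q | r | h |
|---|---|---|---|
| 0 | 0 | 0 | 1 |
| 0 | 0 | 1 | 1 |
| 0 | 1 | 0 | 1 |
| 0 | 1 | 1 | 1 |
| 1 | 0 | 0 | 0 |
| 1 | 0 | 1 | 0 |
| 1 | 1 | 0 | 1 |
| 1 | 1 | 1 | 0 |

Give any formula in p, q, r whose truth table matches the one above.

There are just 3 zero rows: (1,0,0), (1,0,1), (1,1,1). Their minterms are p·¬q·¬r, p·¬q·r, p·q·r; the OR of those covers precisely the 0-outputs, and negating it yields h.

h(p, q, r) = ((((p · q') · r') + ((p · q') · r)) + ((p · q) · r))'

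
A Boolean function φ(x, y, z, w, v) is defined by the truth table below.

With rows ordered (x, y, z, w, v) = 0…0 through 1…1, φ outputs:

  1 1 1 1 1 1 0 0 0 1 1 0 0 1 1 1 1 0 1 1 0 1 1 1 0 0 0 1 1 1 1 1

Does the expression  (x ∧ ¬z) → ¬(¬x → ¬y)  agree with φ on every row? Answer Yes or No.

Test each input against both φ and the formula:
  x=0, y=0, z=0, w=0, v=0: formula gives 1, φ = 1 ✓
  x=0, y=0, z=0, w=0, v=1: formula gives 1, φ = 1 ✓
  x=0, y=0, z=0, w=1, v=0: formula gives 1, φ = 1 ✓
  x=0, y=0, z=0, w=1, v=1: formula gives 1, φ = 1 ✓
  …
  x=0, y=0, z=1, w=1, v=0: formula gives 1, but φ = 0 ✗
Since they disagree at (0,0,1,1,0), the expression is not a correct formula for φ.

No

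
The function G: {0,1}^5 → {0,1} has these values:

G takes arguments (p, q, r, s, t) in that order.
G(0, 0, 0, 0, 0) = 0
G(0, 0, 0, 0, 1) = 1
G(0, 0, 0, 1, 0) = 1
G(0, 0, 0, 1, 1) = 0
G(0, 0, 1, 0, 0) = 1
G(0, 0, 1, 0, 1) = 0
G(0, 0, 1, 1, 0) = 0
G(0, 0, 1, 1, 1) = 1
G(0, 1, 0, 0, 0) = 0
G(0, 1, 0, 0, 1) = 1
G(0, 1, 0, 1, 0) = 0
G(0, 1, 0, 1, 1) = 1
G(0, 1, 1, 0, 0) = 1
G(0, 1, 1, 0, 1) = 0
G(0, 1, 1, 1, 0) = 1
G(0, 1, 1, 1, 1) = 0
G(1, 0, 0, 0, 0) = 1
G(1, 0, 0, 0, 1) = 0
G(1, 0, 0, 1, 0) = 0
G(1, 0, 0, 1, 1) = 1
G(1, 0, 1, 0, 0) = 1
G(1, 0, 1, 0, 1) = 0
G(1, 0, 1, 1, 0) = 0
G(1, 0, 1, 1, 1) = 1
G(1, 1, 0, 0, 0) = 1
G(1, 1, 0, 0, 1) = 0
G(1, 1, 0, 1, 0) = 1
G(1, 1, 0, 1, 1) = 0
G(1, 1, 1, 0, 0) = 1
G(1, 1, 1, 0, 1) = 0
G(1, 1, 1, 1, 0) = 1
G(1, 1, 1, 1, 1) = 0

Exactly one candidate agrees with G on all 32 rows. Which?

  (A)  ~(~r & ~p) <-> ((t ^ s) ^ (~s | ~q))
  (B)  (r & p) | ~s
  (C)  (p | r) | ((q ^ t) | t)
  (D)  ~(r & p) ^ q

(B) fails at (0,0,0,0,0): the formula yields 1, G is 0.
(C) fails at (0,0,0,1,0): the formula yields 0, G is 1.
(D) fails at (0,0,0,0,0): the formula yields 1, G is 0.
That leaves (A). Evaluating it on every row reproduces the table of G exactly.

A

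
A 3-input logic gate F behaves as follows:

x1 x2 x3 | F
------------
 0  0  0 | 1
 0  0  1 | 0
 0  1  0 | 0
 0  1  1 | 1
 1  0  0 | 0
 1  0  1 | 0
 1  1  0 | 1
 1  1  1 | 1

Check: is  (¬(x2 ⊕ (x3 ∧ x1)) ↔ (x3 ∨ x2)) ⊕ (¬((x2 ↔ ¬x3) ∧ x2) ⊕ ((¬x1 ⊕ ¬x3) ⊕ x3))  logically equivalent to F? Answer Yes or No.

Yes

Test each input against both F and the formula:
  x1=0, x2=0, x3=0: formula gives 1, F = 1 ✓
  x1=0, x2=0, x3=1: formula gives 0, F = 0 ✓
  x1=0, x2=1, x3=0: formula gives 0, F = 0 ✓
  x1=0, x2=1, x3=1: formula gives 1, F = 1 ✓
  x1=1, x2=0, x3=0: formula gives 0, F = 0 ✓
  … (the remaining 3 rows also agree.)
All 8 rows match — the expression computes F exactly.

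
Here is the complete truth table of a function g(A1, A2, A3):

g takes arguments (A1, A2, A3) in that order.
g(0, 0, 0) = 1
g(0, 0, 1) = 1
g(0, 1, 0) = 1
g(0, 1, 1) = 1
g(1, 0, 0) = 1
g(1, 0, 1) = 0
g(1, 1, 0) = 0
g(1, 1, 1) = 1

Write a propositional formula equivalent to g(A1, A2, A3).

g(A1, A2, A3) = ~(((A1 & ~A2) & A3) | ((A1 & A2) & ~A3))

There are just 2 zero rows: (1,0,1), (1,1,0). Their minterms are A1·¬A2·A3, A1·A2·¬A3; the OR of those covers precisely the 0-outputs, and negating it yields g.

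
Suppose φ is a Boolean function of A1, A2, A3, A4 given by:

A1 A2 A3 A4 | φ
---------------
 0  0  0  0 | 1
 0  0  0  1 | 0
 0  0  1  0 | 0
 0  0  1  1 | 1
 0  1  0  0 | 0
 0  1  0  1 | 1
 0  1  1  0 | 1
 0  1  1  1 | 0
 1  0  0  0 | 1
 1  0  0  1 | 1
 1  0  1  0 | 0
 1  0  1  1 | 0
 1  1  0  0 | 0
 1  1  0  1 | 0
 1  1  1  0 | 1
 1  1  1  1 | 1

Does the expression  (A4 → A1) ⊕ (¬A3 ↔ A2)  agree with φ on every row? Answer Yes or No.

Yes

Test each input against both φ and the formula:
  A1=0, A2=0, A3=0, A4=0: formula gives 1, φ = 1 ✓
  A1=0, A2=0, A3=0, A4=1: formula gives 0, φ = 0 ✓
  A1=0, A2=0, A3=1, A4=0: formula gives 0, φ = 0 ✓
  A1=0, A2=0, A3=1, A4=1: formula gives 1, φ = 1 ✓
  … (the remaining 12 rows also agree.)
Every row agrees, so the formula is equivalent.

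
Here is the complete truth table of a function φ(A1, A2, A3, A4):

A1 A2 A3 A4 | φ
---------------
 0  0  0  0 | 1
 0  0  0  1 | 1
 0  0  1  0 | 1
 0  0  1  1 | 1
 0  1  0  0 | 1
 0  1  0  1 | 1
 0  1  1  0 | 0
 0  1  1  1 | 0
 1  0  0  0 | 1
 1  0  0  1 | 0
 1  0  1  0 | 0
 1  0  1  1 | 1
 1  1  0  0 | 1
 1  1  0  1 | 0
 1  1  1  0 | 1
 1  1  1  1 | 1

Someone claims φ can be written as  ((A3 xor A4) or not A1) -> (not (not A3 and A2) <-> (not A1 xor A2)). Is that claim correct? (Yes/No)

Check the formula against φ row by row:
  A1=0, A2=0, A3=0, A4=0: formula gives 1, φ = 1 ✓
  A1=0, A2=0, A3=0, A4=1: formula gives 1, φ = 1 ✓
  A1=0, A2=0, A3=1, A4=0: formula gives 1, φ = 1 ✓
  A1=0, A2=0, A3=1, A4=1: formula gives 1, φ = 1 ✓
  … (the remaining 12 rows also agree.)
Every row agrees, so the formula is equivalent.

Yes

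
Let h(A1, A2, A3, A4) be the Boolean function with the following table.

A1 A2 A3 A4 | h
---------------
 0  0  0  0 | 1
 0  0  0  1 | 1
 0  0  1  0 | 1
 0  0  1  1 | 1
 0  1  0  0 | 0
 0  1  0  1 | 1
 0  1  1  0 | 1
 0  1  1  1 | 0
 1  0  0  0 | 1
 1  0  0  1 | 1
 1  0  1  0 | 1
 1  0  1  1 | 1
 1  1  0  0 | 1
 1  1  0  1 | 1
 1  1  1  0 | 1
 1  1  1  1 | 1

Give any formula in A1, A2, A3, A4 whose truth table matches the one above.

h(A1, A2, A3, A4) = not ((((not A1 and A2) and not A3) and not A4) or (((not A1 and A2) and A3) and A4))

The 0-rows are (0,1,0,0), (0,1,1,1). Take each as a conjunction (¬A1·A2·¬A3·¬A4, ¬A1·A2·A3·A4), form their disjunction, and complement — that gives a formula that is 1 everywhere h is.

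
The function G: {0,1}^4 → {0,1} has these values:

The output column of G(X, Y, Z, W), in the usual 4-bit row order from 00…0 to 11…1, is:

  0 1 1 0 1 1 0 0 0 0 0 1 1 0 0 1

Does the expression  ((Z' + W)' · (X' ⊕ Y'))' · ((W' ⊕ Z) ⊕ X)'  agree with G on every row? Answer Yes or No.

No

Test each input against both G and the formula:
  X=0, Y=0, Z=0, W=0: formula gives 0, G = 0 ✓
  X=0, Y=0, Z=0, W=1: formula gives 1, G = 1 ✓
  X=0, Y=0, Z=1, W=0: formula gives 1, G = 1 ✓
  X=0, Y=0, Z=1, W=1: formula gives 0, G = 0 ✓
  X=0, Y=1, Z=0, W=0: formula gives 0, but G = 1 ✗
A single disagreement suffices: at (0,1,0,0) they differ, so the formula does not compute G.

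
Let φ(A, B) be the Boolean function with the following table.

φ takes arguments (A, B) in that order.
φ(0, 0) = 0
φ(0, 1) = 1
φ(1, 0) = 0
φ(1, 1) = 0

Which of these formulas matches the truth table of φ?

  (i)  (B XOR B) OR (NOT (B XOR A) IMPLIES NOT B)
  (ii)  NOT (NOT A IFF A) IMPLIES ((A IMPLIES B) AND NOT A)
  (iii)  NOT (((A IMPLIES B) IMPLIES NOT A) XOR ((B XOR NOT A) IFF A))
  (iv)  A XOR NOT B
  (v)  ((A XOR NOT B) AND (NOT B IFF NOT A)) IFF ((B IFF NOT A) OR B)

iii

(i): at (0,0) it gives 1, but φ = 0 — eliminated.
(ii): at (0,0) it gives 1, but φ = 0 — eliminated.
(iv): at (0,0) it gives 1, but φ = 0 — eliminated.
(v): at (0,1) it gives 0, but φ = 1 — eliminated.
That leaves (iii). Evaluating it on every row reproduces the table of φ exactly.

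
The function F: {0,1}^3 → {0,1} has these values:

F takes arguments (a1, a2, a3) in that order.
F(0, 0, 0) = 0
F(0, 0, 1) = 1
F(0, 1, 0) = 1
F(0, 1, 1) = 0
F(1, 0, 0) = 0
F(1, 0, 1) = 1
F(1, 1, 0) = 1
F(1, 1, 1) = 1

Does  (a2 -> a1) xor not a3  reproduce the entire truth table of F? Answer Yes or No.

No

Check the formula against F row by row:
  a1=0, a2=0, a3=0: formula gives 0, F = 0 ✓
  a1=0, a2=0, a3=1: formula gives 1, F = 1 ✓
  a1=0, a2=1, a3=0: formula gives 1, F = 1 ✓
  a1=0, a2=1, a3=1: formula gives 0, F = 0 ✓
  a1=1, a2=0, a3=0: formula gives 0, F = 0 ✓
  …
  a1=1, a2=1, a3=0: formula gives 0, but F = 1 ✗
Since they disagree at (1,1,0), the expression is not a correct formula for F.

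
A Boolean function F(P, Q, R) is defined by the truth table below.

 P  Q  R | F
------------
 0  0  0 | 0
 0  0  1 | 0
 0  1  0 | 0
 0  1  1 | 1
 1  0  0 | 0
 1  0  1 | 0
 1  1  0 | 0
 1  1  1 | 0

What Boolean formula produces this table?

Only row (0,1,1) gives 1. That row's minterm ¬P·Q·R is F directly.

F(P, Q, R) = (~P & Q) & R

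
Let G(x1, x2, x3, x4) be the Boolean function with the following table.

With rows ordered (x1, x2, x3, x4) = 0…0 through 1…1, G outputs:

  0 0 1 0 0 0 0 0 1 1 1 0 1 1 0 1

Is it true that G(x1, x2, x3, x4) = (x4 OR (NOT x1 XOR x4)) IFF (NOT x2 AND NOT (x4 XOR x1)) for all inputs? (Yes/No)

Check the formula against G row by row:
  x1=0, x2=0, x3=0, x4=0: formula gives 1, but G = 0 ✗
A single disagreement suffices: at (0,0,0,0) they differ, so the formula does not compute G.

No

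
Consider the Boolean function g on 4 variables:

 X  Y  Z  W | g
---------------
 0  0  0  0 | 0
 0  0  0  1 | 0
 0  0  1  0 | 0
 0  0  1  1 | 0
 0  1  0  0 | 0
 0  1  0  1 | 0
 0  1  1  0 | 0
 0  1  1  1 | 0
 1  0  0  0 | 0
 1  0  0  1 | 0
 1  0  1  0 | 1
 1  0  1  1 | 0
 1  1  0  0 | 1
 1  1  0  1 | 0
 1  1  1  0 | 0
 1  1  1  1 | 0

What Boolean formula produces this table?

g(X, Y, Z, W) = (((X & ~Y) & Z) & ~W) | (((X & Y) & ~Z) & ~W)

g=1 on 2 inputs: (1,0,1,0), (1,1,0,0). Reading each as a conjunction of literals (X·¬Y·Z·¬W, X·Y·¬Z·¬W) and taking the OR gives the canonical DNF.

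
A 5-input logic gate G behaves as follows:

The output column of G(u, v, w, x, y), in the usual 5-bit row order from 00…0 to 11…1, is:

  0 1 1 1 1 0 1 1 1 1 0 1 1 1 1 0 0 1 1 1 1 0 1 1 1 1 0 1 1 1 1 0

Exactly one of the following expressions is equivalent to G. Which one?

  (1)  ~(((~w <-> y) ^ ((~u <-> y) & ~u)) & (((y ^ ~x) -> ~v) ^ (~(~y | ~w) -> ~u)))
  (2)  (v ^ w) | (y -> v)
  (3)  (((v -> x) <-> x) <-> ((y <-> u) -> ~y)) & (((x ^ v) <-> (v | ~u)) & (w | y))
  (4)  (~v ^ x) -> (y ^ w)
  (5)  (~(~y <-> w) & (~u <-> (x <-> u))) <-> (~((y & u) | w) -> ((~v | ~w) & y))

4

(1) disagrees with G on (0,0,0,0,0) (formula → 1, table → 0); rule it out.
(2) disagrees with G on (0,0,0,0,0) (formula → 1, table → 0); rule it out.
(3) disagrees with G on (0,0,0,0,1) (formula → 0, table → 1); rule it out.
(5) disagrees with G on (0,0,0,0,1) (formula → 0, table → 1); rule it out.
(4) is the remaining candidate, and it agrees with G on all 32 inputs.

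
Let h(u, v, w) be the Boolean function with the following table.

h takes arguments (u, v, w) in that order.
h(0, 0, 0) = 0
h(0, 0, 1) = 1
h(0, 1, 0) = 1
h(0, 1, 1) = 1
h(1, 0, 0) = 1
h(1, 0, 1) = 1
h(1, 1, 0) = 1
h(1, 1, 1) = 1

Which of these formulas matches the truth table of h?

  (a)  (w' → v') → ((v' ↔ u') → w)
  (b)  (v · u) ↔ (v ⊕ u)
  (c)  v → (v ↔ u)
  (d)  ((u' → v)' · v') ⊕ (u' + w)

(b) disagrees with h on (0,0,0) (formula → 1, table → 0); rule it out.
(c) disagrees with h on (0,0,0) (formula → 1, table → 0); rule it out.
(d) disagrees with h on (0,0,1) (formula → 0, table → 1); rule it out.
(a) is the remaining candidate, and it agrees with h on all 8 inputs.

a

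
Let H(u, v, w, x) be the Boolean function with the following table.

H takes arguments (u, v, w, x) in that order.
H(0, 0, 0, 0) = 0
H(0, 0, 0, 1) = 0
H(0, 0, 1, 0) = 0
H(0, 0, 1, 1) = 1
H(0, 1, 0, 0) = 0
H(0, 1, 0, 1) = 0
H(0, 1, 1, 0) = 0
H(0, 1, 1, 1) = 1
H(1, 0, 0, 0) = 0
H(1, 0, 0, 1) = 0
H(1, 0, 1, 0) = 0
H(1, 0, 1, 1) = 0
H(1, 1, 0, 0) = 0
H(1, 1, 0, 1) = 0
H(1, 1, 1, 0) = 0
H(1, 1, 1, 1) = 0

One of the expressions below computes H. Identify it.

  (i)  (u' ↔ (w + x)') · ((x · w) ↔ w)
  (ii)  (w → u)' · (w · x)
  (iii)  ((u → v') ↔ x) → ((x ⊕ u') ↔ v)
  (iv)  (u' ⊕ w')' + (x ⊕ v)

(i) disagrees with H on (0,0,0,0) (formula → 1, table → 0); rule it out.
(iii) disagrees with H on (0,0,0,0) (formula → 1, table → 0); rule it out.
(iv) disagrees with H on (0,0,0,0) (formula → 1, table → 0); rule it out.
(ii) is the remaining candidate, and it agrees with H on all 16 inputs.

ii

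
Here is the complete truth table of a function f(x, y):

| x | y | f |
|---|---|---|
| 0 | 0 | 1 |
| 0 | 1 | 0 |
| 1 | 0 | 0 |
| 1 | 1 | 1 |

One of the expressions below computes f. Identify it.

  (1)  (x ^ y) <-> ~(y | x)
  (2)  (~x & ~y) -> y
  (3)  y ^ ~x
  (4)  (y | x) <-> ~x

3

(1): at (0,0) it gives 0, but f = 1 — eliminated.
(2): at (0,0) it gives 0, but f = 1 — eliminated.
(4): at (0,0) it gives 0, but f = 1 — eliminated.
Only (3) survives; checking it on all 4 rows confirms it matches f.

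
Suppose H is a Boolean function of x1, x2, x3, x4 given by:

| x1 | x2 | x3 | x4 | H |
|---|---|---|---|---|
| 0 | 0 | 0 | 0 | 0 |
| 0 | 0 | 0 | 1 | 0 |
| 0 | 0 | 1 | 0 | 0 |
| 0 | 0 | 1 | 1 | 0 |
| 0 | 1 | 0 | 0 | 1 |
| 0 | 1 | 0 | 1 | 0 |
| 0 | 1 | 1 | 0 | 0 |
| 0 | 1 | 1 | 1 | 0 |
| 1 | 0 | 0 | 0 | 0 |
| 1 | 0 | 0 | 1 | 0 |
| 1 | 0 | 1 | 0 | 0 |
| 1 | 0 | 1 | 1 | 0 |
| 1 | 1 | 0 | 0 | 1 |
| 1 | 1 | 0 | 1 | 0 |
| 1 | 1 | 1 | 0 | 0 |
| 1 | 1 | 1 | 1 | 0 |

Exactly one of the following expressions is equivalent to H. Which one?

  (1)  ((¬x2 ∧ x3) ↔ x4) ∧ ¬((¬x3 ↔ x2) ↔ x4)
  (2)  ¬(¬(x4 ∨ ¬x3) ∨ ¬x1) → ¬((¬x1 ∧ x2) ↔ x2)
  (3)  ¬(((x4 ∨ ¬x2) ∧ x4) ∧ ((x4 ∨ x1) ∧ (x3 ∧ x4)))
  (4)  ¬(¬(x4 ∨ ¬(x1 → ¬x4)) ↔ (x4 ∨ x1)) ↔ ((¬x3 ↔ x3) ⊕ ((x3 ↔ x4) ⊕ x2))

1

(2): at (0,0,0,0) it gives 1, but H = 0 — eliminated.
(3): at (0,0,0,0) it gives 1, but H = 0 — eliminated.
(4): at (0,0,0,0) it gives 1, but H = 0 — eliminated.
(1) is the remaining candidate, and it agrees with H on all 16 inputs.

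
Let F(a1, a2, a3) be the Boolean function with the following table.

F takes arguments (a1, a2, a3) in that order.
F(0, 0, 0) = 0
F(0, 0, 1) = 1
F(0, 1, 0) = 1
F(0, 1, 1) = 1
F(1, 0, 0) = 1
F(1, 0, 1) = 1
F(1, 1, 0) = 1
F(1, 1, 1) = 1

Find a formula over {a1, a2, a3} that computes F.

F(a1, a2, a3) = (a1 + a2) + a3

The output is 1 whenever at least one input is 1 — the OR of all inputs.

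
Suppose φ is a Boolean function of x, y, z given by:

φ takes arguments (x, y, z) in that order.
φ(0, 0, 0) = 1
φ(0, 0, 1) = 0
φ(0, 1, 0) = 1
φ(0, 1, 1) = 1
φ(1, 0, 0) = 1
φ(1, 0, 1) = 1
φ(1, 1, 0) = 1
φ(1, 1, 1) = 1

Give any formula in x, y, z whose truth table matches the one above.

φ is 0 on exactly one input, (0,0,1), whose minterm is ¬x·¬y·z. So φ is the negation of that single conjunction.

φ(x, y, z) = ((x' · y') · z)'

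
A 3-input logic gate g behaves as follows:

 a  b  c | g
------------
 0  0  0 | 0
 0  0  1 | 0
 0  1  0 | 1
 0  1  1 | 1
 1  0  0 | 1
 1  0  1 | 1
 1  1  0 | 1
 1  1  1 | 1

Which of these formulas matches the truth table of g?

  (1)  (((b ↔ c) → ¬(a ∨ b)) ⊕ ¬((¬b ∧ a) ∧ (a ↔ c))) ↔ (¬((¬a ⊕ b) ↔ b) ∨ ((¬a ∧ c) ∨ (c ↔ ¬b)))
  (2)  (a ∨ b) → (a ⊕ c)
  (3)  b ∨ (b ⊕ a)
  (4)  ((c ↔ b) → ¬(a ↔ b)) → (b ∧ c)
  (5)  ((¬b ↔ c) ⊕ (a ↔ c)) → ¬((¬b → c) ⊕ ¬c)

3

(1) fails at (0,1,0): the formula yields 0, g is 1.
(2) fails at (0,0,0): the formula yields 1, g is 0.
(4) fails at (0,0,0): the formula yields 1, g is 0.
(5) fails at (1,1,1): the formula yields 0, g is 1.
(3) is the remaining candidate, and it agrees with g on all 8 inputs.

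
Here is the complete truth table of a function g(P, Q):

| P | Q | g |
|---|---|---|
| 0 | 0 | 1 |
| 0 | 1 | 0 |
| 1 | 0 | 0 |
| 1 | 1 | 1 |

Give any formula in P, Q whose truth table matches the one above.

The output is 1 exactly when an even number of inputs are 1 — the complement of 2-way XOR.

g(P, Q) = (P ⊕ Q)'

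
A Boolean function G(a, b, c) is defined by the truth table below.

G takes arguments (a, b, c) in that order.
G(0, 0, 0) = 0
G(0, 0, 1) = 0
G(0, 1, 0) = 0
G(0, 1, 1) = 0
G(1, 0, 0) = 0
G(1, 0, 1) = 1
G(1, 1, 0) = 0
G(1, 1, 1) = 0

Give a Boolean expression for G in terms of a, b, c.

Only row (1,0,1) gives 1. That row's minterm a·¬b·c is G directly.

G(a, b, c) = (a and not b) and c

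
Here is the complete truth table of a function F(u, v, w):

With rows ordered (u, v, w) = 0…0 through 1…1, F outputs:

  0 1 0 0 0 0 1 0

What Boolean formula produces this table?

F(u, v, w) = ((NOT u AND NOT v) AND w) OR ((u AND v) AND NOT w)

The 1-rows are (0,0,1), (1,1,0). Each contributes one minterm — ¬u·¬v·w; u·v·¬w — and their disjunction is a sum-of-products form of F.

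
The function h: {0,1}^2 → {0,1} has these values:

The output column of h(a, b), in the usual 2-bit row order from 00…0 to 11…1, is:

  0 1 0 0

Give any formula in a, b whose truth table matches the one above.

h(a, b) = NOT a AND b

1 only at (0,1): NOT a AND b.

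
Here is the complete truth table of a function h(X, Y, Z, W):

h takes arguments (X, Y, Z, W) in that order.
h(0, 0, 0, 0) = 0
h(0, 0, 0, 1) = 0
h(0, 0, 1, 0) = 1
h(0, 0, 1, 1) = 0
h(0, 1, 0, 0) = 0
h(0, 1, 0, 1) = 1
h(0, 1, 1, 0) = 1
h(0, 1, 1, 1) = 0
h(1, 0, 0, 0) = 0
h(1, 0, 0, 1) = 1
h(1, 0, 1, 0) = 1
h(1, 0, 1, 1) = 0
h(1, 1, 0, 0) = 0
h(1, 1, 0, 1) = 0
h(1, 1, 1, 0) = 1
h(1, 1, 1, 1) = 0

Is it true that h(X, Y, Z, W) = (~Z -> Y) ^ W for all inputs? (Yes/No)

Evaluate (~Z -> Y) ^ W on each row and compare to h:
  X=0, Y=0, Z=0, W=0: formula gives 0, h = 0 ✓
  X=0, Y=0, Z=0, W=1: formula gives 1, but h = 0 ✗
Since they disagree at (0,0,0,1), the expression is not a correct formula for h.

No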